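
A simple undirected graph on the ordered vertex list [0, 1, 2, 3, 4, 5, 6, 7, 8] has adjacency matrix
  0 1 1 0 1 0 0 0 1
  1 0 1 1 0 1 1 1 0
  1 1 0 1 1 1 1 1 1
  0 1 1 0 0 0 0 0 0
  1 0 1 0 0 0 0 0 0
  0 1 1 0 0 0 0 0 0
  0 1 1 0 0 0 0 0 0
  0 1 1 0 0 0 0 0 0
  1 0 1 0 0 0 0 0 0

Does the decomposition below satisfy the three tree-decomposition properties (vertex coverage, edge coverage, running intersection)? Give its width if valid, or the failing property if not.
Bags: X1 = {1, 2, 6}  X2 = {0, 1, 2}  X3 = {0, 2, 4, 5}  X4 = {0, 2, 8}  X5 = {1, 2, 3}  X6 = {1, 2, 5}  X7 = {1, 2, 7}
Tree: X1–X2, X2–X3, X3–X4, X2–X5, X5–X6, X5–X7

No — bags containing vertex 5 are not connected in the tree.

A tree decomposition must satisfy three properties: every vertex lies in some bag; for every edge, both endpoints lie together in some bag; and for every vertex, the bags containing it form a connected subtree. Here bags containing vertex 5 are not connected in the tree, so the decomposition is invalid.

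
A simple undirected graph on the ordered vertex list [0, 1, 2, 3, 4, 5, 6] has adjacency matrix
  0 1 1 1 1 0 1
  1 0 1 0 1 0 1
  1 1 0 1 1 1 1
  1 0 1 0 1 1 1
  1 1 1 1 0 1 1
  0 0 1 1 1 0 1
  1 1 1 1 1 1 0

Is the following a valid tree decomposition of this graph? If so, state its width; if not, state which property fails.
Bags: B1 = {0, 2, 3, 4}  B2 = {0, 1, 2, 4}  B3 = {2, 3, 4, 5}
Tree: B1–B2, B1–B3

A tree decomposition must satisfy three properties: every vertex lies in some bag; for every edge, both endpoints lie together in some bag; and for every vertex, the bags containing it form a connected subtree. Here vertex 6 appears in no bag, so the decomposition is invalid.

No — vertex 6 appears in no bag.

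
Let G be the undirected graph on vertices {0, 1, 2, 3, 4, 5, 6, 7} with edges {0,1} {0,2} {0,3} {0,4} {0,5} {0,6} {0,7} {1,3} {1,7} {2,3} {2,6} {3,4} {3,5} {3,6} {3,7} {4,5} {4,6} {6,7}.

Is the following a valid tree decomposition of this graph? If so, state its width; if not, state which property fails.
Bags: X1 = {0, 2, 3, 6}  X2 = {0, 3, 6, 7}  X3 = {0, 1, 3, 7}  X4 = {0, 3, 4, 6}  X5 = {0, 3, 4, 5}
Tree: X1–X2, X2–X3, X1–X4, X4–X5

Yes; width 3.

Every vertex of G appears in some bag (union = {0, 1, 2, 3, 4, 5, 6, 7}); every edge is covered by a bag; and for each vertex v the set of bags containing v is connected in the bag tree. The decomposition is therefore valid. The largest bag has 4 vertices, so the width is 3.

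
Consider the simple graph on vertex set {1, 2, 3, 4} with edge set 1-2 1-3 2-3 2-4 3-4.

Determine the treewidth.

2

A width-2 tree decomposition is:
Bags: B1 = {1, 2, 3}  B2 = {2, 3, 4}
Tree: B1–B2
Each bag holds 3 vertices, so the decomposition has width 2, which upper-bounds the treewidth. Conversely, {1, 2, 3} is a clique of size 3, and the vertices of any clique must share a bag in every tree decomposition; so some bag has ≥ 3 vertices and tw(G) ≥ 2. The upper and lower bounds meet at 2, so that is the treewidth.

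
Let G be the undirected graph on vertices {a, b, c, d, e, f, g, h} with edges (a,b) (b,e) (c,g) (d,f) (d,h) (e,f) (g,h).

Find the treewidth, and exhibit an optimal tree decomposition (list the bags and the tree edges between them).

Treewidth 1.
One such decomposition:
Bags: B1 = {c, g}  B2 = {g, h}  B3 = {d, h}  B4 = {d, f}  B5 = {e, f}  B6 = {b, e}  B7 = {a, b}
Tree: B1–B2, B2–B3, B3–B4, B4–B5, B5–B6, B6–B7

Each bag holds 2 vertices, so the decomposition has width 1, which upper-bounds the treewidth. G has an edge, so its treewidth is at least 1. Therefore the treewidth is 1.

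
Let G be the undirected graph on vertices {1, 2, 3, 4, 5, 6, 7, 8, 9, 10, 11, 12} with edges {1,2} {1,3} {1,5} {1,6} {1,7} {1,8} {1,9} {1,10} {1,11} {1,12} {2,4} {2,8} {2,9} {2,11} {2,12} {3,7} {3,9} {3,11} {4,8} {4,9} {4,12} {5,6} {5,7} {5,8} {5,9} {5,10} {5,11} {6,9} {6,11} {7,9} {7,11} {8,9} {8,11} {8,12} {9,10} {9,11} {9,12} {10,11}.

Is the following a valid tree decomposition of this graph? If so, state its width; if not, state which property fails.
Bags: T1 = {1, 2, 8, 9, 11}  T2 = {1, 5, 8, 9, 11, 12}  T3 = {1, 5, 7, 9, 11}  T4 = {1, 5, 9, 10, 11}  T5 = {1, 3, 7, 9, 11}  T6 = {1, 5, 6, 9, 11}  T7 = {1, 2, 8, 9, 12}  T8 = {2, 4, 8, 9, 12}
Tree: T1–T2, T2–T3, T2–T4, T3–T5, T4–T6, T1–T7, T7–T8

No — bags containing vertex 12 are not connected in the tree.

A tree decomposition must satisfy three properties: every vertex lies in some bag; for every edge, both endpoints lie together in some bag; and for every vertex, the bags containing it form a connected subtree. Here bags containing vertex 12 are not connected in the tree, so the decomposition is invalid.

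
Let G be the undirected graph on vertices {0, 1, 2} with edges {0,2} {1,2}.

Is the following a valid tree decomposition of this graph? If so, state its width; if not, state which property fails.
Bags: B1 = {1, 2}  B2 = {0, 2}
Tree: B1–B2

Yes; width 1.

Checking the three conditions: (i) the bags cover all of {0, 1, 2}; (ii) for each edge, some bag contains both endpoints; (iii) the bags containing any fixed vertex form a subtree. All hold, so the decomposition is valid with width 2 − 1 = 1.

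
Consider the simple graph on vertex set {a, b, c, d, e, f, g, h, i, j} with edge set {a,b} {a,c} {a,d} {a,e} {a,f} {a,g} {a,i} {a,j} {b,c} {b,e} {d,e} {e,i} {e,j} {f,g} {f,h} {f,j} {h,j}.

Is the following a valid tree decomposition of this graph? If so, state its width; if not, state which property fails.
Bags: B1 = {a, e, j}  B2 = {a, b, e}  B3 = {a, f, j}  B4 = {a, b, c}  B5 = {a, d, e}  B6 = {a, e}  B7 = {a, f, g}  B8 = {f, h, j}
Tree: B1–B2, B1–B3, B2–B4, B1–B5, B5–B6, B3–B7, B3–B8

No — vertex i appears in no bag.

A tree decomposition must satisfy three properties: every vertex lies in some bag; for every edge, both endpoints lie together in some bag; and for every vertex, the bags containing it form a connected subtree. Here vertex i appears in no bag, so the decomposition is invalid.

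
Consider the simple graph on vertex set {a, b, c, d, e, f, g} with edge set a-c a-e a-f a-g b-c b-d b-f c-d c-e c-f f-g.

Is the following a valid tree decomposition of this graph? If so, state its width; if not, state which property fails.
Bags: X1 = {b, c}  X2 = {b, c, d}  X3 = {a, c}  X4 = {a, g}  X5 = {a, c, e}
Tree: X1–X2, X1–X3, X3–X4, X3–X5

A tree decomposition must satisfy three properties: every vertex lies in some bag; for every edge, both endpoints lie together in some bag; and for every vertex, the bags containing it form a connected subtree. Here vertex f appears in no bag, so the decomposition is invalid.

No — vertex f appears in no bag.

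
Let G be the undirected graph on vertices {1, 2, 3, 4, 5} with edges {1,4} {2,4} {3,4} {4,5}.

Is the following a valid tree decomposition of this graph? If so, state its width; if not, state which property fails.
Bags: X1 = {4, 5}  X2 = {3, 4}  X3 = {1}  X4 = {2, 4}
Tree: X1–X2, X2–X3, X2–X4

A tree decomposition must satisfy three properties: every vertex lies in some bag; for every edge, both endpoints lie together in some bag; and for every vertex, the bags containing it form a connected subtree. Here edge (4,1) lies in no bag, so the decomposition is invalid.

No — edge (4,1) lies in no bag.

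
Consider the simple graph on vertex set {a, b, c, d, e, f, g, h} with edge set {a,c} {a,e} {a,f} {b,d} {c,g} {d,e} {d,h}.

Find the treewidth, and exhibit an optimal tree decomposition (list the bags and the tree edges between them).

Treewidth 1.
Bags: B1 = {c, g}  B2 = {a, c}  B3 = {a, e}  B4 = {d, e}  B5 = {b, d}  B6 = {a, f}  B7 = {d, h}
Tree: B1–B2, B2–B3, B3–B4, B4–B5, B2–B6, B5–B7

Every bag has size at most 2, so the width is 2 − 1 = 1 and tw(G) ≤ 1. Since G has at least one edge (e.g. c–g), it is not an edgeless graph, so tw(G) ≥ 1. Combining the bounds, tw(G) = 1.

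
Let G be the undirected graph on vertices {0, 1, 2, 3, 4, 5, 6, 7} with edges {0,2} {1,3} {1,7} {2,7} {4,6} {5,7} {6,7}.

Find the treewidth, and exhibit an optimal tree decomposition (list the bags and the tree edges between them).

Every bag has size at most 2, so the width is 2 − 1 = 1 and tw(G) ≤ 1. G has an edge, so its treewidth is at least 1. Hence tw(G) = 1 exactly.

Treewidth 1.
One optimal decomposition is:
Bags: B1 = {5, 7}  B2 = {6, 7}  B3 = {2, 7}  B4 = {1, 7}  B5 = {4, 6}  B6 = {1, 3}  B7 = {0, 2}
Tree: B1–B2, B1–B3, B1–B4, B2–B5, B4–B6, B3–B7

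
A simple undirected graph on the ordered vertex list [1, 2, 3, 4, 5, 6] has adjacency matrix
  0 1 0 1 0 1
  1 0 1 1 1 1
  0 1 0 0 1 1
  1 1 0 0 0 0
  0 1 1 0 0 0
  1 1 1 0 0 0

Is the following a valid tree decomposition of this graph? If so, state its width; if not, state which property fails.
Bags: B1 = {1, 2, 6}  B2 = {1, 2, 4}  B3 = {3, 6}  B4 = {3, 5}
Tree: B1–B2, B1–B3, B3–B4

A tree decomposition must satisfy three properties: every vertex lies in some bag; for every edge, both endpoints lie together in some bag; and for every vertex, the bags containing it form a connected subtree. Here edge (2,3) lies in no bag, so the decomposition is invalid.

No — edge (2,3) lies in no bag.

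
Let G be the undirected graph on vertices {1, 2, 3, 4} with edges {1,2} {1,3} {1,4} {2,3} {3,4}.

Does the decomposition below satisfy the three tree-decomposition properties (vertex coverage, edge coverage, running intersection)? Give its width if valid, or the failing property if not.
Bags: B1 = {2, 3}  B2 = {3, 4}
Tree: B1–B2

A tree decomposition must satisfy three properties: every vertex lies in some bag; for every edge, both endpoints lie together in some bag; and for every vertex, the bags containing it form a connected subtree. Here vertex 1 appears in no bag, so the decomposition is invalid.

No — vertex 1 appears in no bag.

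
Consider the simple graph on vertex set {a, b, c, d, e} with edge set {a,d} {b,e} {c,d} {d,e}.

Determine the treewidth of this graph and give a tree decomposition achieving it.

The largest bag has 2 vertices, giving width 1; this decomposition certifies tw(G) ≤ 1. Since G has at least one edge (e.g. b–e), it is not an edgeless graph, so tw(G) ≥ 1. Combining the bounds, tw(G) = 1.

Treewidth 1.
Bags: B1 = {b, e}  B2 = {d, e}  B3 = {a, d}  B4 = {c, d}
Tree: B1–B2, B2–B3, B3–B4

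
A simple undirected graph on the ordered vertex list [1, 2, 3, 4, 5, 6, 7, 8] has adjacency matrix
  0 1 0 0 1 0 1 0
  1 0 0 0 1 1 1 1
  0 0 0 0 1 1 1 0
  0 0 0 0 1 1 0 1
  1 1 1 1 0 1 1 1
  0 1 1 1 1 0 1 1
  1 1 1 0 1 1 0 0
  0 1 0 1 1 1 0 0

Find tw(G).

3

A width-3 tree decomposition is:
Bags: B1 = {2, 5, 6, 7}  B2 = {1, 2, 5, 7}  B3 = {2, 5, 6, 8}  B4 = {4, 5, 6, 8}  B5 = {3, 5, 6, 7}
Tree: B1–B2, B1–B3, B3–B4, B1–B5
Every bag has size at most 4, so the width is 4 − 1 = 3 and tw(G) ≤ 3. For the lower bound, the 4 vertices {1, 2, 5, 7} are pairwise adjacent, and any tree decomposition puts a clique entirely inside one bag — forcing width ≥ 3. The upper and lower bounds meet at 3, so that is the treewidth.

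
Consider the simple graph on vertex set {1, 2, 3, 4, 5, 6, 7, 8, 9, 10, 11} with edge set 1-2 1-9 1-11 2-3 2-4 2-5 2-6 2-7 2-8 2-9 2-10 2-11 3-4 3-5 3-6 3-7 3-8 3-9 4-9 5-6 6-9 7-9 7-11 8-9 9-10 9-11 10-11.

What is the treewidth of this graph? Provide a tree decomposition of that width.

The largest bag has 4 vertices, giving width 3; this decomposition certifies tw(G) ≤ 3. For the lower bound, the 4 vertices {1, 2, 9, 11} are pairwise adjacent, and any tree decomposition puts a clique entirely inside one bag — forcing width ≥ 3. Hence tw(G) = 3 exactly.

Treewidth 3.
One optimal decomposition is:
Bags: B1 = {2, 3, 6, 9}  B2 = {2, 3, 7, 9}  B3 = {2, 3, 8, 9}  B4 = {2, 7, 9, 11}  B5 = {1, 2, 9, 11}  B6 = {2, 3, 4, 9}  B7 = {2, 9, 10, 11}  B8 = {2, 3, 5, 6}
Tree: B1–B2, B1–B3, B2–B4, B4–B5, B1–B6, B4–B7, B1–B8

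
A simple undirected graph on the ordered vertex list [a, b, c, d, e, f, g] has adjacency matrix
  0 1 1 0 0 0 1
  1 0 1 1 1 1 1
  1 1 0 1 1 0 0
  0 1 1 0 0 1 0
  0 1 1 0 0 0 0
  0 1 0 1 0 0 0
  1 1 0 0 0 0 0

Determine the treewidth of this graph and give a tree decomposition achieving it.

Every bag has size at most 3, so the width is 3 − 1 = 2 and tw(G) ≤ 2. On the other hand G contains the 3-clique {a, b, g}. A clique must lie in a single bag of any decomposition, so no decomposition can have width below 2. Hence tw(G) = 2 exactly.

Treewidth 2.
Bags: B1 = {b, d, f}  B2 = {b, c, d}  B3 = {a, b, c}  B4 = {b, c, e}  B5 = {a, b, g}
Tree: B1–B2, B2–B3, B3–B4, B3–B5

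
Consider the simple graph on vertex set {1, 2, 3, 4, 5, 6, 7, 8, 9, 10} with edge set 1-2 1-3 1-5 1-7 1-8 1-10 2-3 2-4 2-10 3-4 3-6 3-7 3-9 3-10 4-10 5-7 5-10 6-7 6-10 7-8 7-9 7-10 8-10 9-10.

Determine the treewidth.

3

A width-3 tree decomposition is:
Bags: B1 = {1, 3, 7, 10}  B2 = {1, 2, 3, 10}  B3 = {1, 7, 8, 10}  B4 = {3, 7, 9, 10}  B5 = {1, 5, 7, 10}  B6 = {2, 3, 4, 10}  B7 = {3, 6, 7, 10}
Tree: B1–B2, B1–B3, B1–B4, B3–B5, B2–B6, B1–B7
Each bag holds 4 vertices, so the decomposition has width 3, which upper-bounds the treewidth. Conversely, {1, 7, 8, 10} is a clique of size 4, and the vertices of any clique must share a bag in every tree decomposition; so some bag has ≥ 4 vertices and tw(G) ≥ 3. Hence tw(G) = 3 exactly.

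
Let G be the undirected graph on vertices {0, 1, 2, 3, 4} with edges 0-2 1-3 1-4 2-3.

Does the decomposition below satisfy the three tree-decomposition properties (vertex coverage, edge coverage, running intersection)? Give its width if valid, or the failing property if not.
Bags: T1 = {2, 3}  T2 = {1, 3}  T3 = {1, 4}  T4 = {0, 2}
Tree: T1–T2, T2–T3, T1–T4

Yes; width 1.

Vertex coverage: the bags together contain {0, 1, 2, 3, 4}, the full vertex set. Edge coverage: each edge of G has both endpoints in at least one bag. Running intersection: for every vertex, the bags containing it form a connected subtree. All three properties hold, so this is a valid tree decomposition of width max|bag| − 1 = 1, and hence tw(G) ≤ 1.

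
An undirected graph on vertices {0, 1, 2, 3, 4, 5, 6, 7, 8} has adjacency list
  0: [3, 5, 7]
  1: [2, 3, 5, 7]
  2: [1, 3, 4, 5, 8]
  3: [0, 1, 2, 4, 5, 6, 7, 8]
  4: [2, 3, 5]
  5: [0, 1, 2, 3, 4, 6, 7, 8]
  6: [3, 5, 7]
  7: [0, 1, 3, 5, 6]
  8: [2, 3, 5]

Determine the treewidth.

3

A width-3 tree decomposition is:
Bags: B1 = {3, 5, 6, 7}  B2 = {1, 3, 5, 7}  B3 = {1, 2, 3, 5}  B4 = {2, 3, 5, 8}  B5 = {0, 3, 5, 7}  B6 = {2, 3, 4, 5}
Tree: B1–B2, B2–B3, B3–B4, B2–B5, B4–B6
The largest bag has 4 vertices, giving width 3; this decomposition certifies tw(G) ≤ 3. On the other hand G contains the 4-clique {0, 3, 5, 7}. A clique must lie in a single bag of any decomposition, so no decomposition can have width below 3. The upper and lower bounds meet at 3, so that is the treewidth.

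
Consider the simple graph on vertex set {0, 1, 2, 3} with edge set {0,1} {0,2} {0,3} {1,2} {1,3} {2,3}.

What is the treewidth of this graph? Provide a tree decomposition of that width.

Treewidth 3.
One optimal decomposition is:
Bags: B1 = {0, 1, 2, 3}
Tree: (single bag)

With just one bag of size 4, the width is 4 − 1 = 3, so tw(G) ≤ 3. For the lower bound, the 4 vertices {0, 1, 2, 3} are pairwise adjacent, and any tree decomposition puts a clique entirely inside one bag — forcing width ≥ 3. Combining the bounds, tw(G) = 3.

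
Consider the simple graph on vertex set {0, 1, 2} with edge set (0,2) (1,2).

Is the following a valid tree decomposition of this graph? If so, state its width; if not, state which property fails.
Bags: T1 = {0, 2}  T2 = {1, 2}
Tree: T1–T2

Every vertex of G appears in some bag (union = {0, 1, 2}); every edge is covered by a bag; and for each vertex v the set of bags containing v is connected in the bag tree. The decomposition is therefore valid. The largest bag has 2 vertices, so the width is 1.

Yes; width 1.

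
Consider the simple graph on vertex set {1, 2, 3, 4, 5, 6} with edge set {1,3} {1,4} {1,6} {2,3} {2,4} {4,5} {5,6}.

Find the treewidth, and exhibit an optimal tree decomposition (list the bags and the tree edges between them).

Treewidth 2.
Bags: B1 = {4, 5, 6}  B2 = {1, 4, 6}  B3 = {1, 2, 4}  B4 = {1, 2, 3}
Tree: B1–B2, B2–B3, B3–B4

Every bag has size at most 3, so the width is 3 − 1 = 2 and tw(G) ≤ 2. Since 5–6–1–4–5 is a cycle in G, G is not acyclic. Forests are exactly the graphs of treewidth ≤ 1, so tw(G) ≥ 2. Hence tw(G) = 2 exactly.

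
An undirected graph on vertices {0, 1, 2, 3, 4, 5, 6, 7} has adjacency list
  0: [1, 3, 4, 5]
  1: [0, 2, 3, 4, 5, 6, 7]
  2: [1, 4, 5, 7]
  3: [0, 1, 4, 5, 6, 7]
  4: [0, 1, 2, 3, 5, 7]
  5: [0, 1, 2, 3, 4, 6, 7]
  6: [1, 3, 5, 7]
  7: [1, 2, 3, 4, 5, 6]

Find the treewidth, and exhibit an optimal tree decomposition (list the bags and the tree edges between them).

Every bag has size at most 5, so the width is 5 − 1 = 4 and tw(G) ≤ 4. Conversely, {1, 2, 4, 5, 7} is a clique of size 5, and the vertices of any clique must share a bag in every tree decomposition; so some bag has ≥ 5 vertices and tw(G) ≥ 4. Therefore the treewidth is 4.

Treewidth 4.
Bags: B1 = {1, 3, 4, 5, 7}  B2 = {0, 1, 3, 4, 5}  B3 = {1, 3, 5, 6, 7}  B4 = {1, 2, 4, 5, 7}
Tree: B1–B2, B1–B3, B1–B4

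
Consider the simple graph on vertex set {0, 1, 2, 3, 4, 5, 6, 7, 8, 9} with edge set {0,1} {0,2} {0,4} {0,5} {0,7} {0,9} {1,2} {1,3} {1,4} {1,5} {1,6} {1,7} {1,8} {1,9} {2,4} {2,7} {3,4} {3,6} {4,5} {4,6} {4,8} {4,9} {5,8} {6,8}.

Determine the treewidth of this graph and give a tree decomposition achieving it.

Treewidth 3.
Bags: B1 = {1, 4, 6, 8}  B2 = {1, 4, 5, 8}  B3 = {0, 1, 4, 5}  B4 = {0, 1, 2, 4}  B5 = {0, 1, 4, 9}  B6 = {0, 1, 2, 7}  B7 = {1, 3, 4, 6}
Tree: B1–B2, B2–B3, B3–B4, B3–B5, B4–B6, B1–B7

Each bag holds 4 vertices, so the decomposition has width 3, which upper-bounds the treewidth. For the lower bound, the 4 vertices {0, 1, 4, 9} are pairwise adjacent, and any tree decomposition puts a clique entirely inside one bag — forcing width ≥ 3. The upper and lower bounds meet at 3, so that is the treewidth.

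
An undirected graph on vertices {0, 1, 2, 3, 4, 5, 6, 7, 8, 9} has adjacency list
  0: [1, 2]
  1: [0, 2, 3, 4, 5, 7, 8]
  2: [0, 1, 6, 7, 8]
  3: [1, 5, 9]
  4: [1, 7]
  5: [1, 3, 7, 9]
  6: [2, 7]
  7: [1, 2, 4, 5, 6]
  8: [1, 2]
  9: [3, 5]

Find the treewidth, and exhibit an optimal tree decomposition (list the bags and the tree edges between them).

Treewidth 2.
One such decomposition:
Bags: B1 = {1, 5, 7}  B2 = {1, 2, 7}  B3 = {2, 6, 7}  B4 = {1, 3, 5}  B5 = {0, 1, 2}  B6 = {1, 4, 7}  B7 = {1, 2, 8}  B8 = {3, 5, 9}
Tree: B1–B2, B2–B3, B1–B4, B2–B5, B2–B6, B5–B7, B4–B8

Every bag has size at most 3, so the width is 3 − 1 = 2 and tw(G) ≤ 2. On the other hand G contains the 3-clique {0, 1, 2}. A clique must lie in a single bag of any decomposition, so no decomposition can have width below 2. Combining the bounds, tw(G) = 2.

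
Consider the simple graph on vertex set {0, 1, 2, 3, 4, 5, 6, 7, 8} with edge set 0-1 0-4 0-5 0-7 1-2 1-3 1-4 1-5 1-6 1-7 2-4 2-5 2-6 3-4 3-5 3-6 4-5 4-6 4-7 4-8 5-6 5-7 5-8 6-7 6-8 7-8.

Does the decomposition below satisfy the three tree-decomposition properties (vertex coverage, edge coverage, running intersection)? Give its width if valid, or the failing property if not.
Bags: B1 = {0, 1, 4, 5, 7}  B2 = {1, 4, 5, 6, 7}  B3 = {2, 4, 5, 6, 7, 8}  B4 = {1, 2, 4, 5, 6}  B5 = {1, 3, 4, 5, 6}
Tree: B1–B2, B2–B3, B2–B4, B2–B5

No — bags containing vertex 2 are not connected in the tree.

A tree decomposition must satisfy three properties: every vertex lies in some bag; for every edge, both endpoints lie together in some bag; and for every vertex, the bags containing it form a connected subtree. Here bags containing vertex 2 are not connected in the tree, so the decomposition is invalid.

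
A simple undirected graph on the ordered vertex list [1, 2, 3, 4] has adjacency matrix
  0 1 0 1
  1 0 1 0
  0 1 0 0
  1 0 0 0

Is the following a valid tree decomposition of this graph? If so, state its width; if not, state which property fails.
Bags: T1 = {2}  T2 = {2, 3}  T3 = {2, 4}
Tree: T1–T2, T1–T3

A tree decomposition must satisfy three properties: every vertex lies in some bag; for every edge, both endpoints lie together in some bag; and for every vertex, the bags containing it form a connected subtree. Here vertex 1 appears in no bag, so the decomposition is invalid.

No — vertex 1 appears in no bag.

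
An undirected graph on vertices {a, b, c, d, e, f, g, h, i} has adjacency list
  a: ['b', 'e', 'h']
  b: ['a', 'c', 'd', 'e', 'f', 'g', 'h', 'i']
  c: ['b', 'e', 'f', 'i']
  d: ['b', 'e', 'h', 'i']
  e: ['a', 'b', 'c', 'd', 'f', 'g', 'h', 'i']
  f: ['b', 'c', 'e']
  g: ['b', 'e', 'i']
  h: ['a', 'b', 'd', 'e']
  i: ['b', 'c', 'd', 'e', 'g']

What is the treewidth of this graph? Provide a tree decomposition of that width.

The largest bag has 4 vertices, giving width 3; this decomposition certifies tw(G) ≤ 3. For the lower bound, the 4 vertices {a, b, e, h} are pairwise adjacent, and any tree decomposition puts a clique entirely inside one bag — forcing width ≥ 3. Hence tw(G) = 3 exactly.

Treewidth 3.
Bags: B1 = {b, c, e, i}  B2 = {b, e, g, i}  B3 = {b, d, e, i}  B4 = {b, d, e, h}  B5 = {a, b, e, h}  B6 = {b, c, e, f}
Tree: B1–B2, B2–B3, B3–B4, B4–B5, B1–B6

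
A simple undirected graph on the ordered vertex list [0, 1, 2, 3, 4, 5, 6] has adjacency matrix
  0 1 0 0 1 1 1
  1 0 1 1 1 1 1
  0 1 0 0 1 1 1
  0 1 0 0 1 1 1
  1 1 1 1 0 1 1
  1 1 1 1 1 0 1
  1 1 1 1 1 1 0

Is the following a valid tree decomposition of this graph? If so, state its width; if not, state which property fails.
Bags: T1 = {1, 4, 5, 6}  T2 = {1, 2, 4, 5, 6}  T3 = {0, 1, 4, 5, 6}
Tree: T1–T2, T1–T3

No — vertex 3 appears in no bag.

A tree decomposition must satisfy three properties: every vertex lies in some bag; for every edge, both endpoints lie together in some bag; and for every vertex, the bags containing it form a connected subtree. Here vertex 3 appears in no bag, so the decomposition is invalid.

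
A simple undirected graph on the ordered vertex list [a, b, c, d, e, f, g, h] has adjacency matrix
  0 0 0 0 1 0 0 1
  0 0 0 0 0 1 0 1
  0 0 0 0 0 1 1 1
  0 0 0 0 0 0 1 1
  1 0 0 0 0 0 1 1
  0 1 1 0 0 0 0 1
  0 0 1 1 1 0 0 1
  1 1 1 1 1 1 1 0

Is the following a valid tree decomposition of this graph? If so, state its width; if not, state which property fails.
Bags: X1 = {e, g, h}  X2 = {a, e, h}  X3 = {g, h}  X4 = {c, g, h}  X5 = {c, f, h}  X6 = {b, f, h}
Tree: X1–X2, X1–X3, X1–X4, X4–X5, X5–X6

No — vertex d appears in no bag.

A tree decomposition must satisfy three properties: every vertex lies in some bag; for every edge, both endpoints lie together in some bag; and for every vertex, the bags containing it form a connected subtree. Here vertex d appears in no bag, so the decomposition is invalid.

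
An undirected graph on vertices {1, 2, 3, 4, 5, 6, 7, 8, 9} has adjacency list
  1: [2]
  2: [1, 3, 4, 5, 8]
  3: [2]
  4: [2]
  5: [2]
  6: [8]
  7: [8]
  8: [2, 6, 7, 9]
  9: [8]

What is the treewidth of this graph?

A width-1 tree decomposition is:
Bags: B1 = {2, 8}  B2 = {2, 5}  B3 = {8, 9}  B4 = {7, 8}  B5 = {6, 8}  B6 = {2, 4}  B7 = {1, 2}  B8 = {2, 3}
Tree: B1–B2, B1–B3, B1–B4, B4–B5, B2–B6, B1–B7, B7–B8
Every bag has size at most 2, so the width is 2 − 1 = 1 and tw(G) ≤ 1. G has an edge, so its treewidth is at least 1. The upper and lower bounds meet at 1, so that is the treewidth.

1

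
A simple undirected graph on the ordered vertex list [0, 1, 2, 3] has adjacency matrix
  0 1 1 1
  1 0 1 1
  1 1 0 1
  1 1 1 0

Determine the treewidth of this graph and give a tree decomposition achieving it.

With just one bag of size 4, the width is 4 − 1 = 3, so tw(G) ≤ 3. On the other hand G contains the 4-clique {0, 1, 2, 3}. A clique must lie in a single bag of any decomposition, so no decomposition can have width below 3. The upper and lower bounds meet at 3, so that is the treewidth.

Treewidth 3.
Bags: B1 = {0, 1, 2, 3}
Tree: (single bag)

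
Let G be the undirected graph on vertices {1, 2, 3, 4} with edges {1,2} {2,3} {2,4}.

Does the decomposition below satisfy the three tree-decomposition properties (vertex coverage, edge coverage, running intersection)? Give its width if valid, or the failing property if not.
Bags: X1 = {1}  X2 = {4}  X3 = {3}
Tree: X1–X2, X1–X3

No — vertex 2 appears in no bag.

A tree decomposition must satisfy three properties: every vertex lies in some bag; for every edge, both endpoints lie together in some bag; and for every vertex, the bags containing it form a connected subtree. Here vertex 2 appears in no bag, so the decomposition is invalid.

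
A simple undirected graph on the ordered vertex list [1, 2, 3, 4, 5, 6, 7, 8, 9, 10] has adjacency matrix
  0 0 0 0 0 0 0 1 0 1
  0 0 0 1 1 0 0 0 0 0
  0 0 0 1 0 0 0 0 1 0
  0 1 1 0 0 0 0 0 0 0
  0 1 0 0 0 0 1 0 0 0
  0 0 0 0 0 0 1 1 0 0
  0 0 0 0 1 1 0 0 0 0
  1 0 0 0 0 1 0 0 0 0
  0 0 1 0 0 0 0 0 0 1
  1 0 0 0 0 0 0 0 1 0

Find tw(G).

A width-2 tree decomposition is:
Bags: B1 = {2, 4, 5}  B2 = {3, 4, 5}  B3 = {3, 5, 9}  B4 = {5, 9, 10}  B5 = {1, 5, 10}  B6 = {1, 5, 8}  B7 = {5, 6, 8}  B8 = {5, 6, 7}
Tree: B1–B2, B2–B3, B3–B4, B4–B5, B5–B6, B6–B7, B7–B8
The largest bag has 3 vertices, giving width 2; this decomposition certifies tw(G) ≤ 2. For the lower bound, G contains the cycle 5–2–4–3–9–10–1–8–6–7–5, so G is not a forest; only forests have treewidth ≤ 1, hence tw(G) ≥ 2. Therefore the treewidth is 2.

2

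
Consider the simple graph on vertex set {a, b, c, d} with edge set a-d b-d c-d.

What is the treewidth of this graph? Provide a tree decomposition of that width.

Treewidth 1.
One optimal decomposition is:
Bags: B1 = {b, d}  B2 = {c, d}  B3 = {a, d}
Tree: B1–B2, B1–B3

The largest bag has 2 vertices, giving width 1; this decomposition certifies tw(G) ≤ 1. Since G has at least one edge (e.g. d–b), it is not an edgeless graph, so tw(G) ≥ 1. Combining the bounds, tw(G) = 1.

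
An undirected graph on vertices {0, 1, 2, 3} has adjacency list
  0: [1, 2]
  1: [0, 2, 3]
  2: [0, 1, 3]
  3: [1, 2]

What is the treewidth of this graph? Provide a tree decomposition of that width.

Treewidth 2.
One such decomposition:
Bags: B1 = {0, 1, 2}  B2 = {1, 2, 3}
Tree: B1–B2

The largest bag has 3 vertices, giving width 2; this decomposition certifies tw(G) ≤ 2. On the other hand G contains the 3-clique {0, 1, 2}. A clique must lie in a single bag of any decomposition, so no decomposition can have width below 2. Combining the bounds, tw(G) = 2.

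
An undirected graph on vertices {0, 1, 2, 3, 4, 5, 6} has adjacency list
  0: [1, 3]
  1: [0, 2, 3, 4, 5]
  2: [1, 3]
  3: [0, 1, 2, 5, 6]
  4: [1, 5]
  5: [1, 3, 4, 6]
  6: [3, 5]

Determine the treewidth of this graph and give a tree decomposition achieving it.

Treewidth 2.
Bags: B1 = {1, 3, 5}  B2 = {3, 5, 6}  B3 = {0, 1, 3}  B4 = {1, 4, 5}  B5 = {1, 2, 3}
Tree: B1–B2, B1–B3, B1–B4, B1–B5

Every bag has size at most 3, so the width is 3 − 1 = 2 and tw(G) ≤ 2. On the other hand G contains the 3-clique {0, 1, 3}. A clique must lie in a single bag of any decomposition, so no decomposition can have width below 2. Hence tw(G) = 2 exactly.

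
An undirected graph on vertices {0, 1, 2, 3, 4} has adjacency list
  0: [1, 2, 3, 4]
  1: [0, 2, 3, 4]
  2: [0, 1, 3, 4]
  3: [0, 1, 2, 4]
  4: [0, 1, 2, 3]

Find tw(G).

4

A width-4 tree decomposition is:
Bags: B1 = {0, 1, 2, 3, 4}
Tree: (single bag)
With just one bag of size 5, the width is 5 − 1 = 4, so tw(G) ≤ 4. Conversely, {0, 1, 2, 3, 4} is a clique of size 5, and the vertices of any clique must share a bag in every tree decomposition; so some bag has ≥ 5 vertices and tw(G) ≥ 4. Therefore the treewidth is 4.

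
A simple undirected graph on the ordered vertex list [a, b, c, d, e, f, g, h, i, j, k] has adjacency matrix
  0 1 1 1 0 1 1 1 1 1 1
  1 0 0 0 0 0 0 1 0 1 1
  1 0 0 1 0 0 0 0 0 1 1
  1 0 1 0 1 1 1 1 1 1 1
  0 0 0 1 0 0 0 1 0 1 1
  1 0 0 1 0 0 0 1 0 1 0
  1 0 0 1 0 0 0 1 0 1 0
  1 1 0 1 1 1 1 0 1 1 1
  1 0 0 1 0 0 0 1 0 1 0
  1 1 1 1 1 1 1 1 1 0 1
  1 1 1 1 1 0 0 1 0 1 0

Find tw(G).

A width-4 tree decomposition is:
Bags: B1 = {a, c, d, j, k}  B2 = {a, d, h, j, k}  B3 = {d, e, h, j, k}  B4 = {a, b, h, j, k}  B5 = {a, d, g, h, j}  B6 = {a, d, h, i, j}  B7 = {a, d, f, h, j}
Tree: B1–B2, B2–B3, B2–B4, B2–B5, B2–B6, B5–B7
Every bag has size at most 5, so the width is 5 − 1 = 4 and tw(G) ≤ 4. Conversely, {d, e, h, j, k} is a clique of size 5, and the vertices of any clique must share a bag in every tree decomposition; so some bag has ≥ 5 vertices and tw(G) ≥ 4. Therefore the treewidth is 4.

4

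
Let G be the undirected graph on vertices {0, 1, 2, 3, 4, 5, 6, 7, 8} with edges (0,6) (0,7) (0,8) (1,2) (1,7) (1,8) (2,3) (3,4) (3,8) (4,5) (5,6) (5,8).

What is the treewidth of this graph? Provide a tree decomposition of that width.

Every bag has size at most 4, so the width is 4 − 1 = 3 and tw(G) ≤ 3. For the lower bound: the 4 vertex sets {4,5,6}, {3}, {8}, {0,1,2,7} are disjoint, each induces a connected subgraph, and every pair is joined by at least one edge of G. Contracting each set to a single vertex therefore yields K_{4} as a minor, and since treewidth is minor-monotone, tw(G) ≥ tw(K_{4}) = 3. Hence tw(G) = 3 exactly.

Treewidth 3.
One such decomposition:
Bags: B1 = {3, 4, 5, 6}  B2 = {3, 5, 6, 8}  B3 = {0, 3, 6, 8}  B4 = {0, 2, 3, 8}  B5 = {0, 1, 2, 8}  B6 = {0, 1, 2, 7}
Tree: B1–B2, B2–B3, B3–B4, B4–B5, B5–B6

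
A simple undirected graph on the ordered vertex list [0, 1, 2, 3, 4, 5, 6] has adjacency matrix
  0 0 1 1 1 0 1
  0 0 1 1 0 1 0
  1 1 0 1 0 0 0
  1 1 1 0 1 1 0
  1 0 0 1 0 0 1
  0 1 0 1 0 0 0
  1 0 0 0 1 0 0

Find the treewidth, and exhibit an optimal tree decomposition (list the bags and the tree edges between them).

The largest bag has 3 vertices, giving width 2; this decomposition certifies tw(G) ≤ 2. On the other hand G contains the 3-clique {0, 2, 3}. A clique must lie in a single bag of any decomposition, so no decomposition can have width below 2. Hence tw(G) = 2 exactly.

Treewidth 2.
One such decomposition:
Bags: B1 = {0, 2, 3}  B2 = {1, 2, 3}  B3 = {0, 3, 4}  B4 = {0, 4, 6}  B5 = {1, 3, 5}
Tree: B1–B2, B1–B3, B3–B4, B2–B5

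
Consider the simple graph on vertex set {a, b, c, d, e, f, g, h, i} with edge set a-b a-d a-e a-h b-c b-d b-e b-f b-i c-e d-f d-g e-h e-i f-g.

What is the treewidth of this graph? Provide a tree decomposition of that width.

Treewidth 2.
One optimal decomposition is:
Bags: B1 = {a, b, d}  B2 = {b, d, f}  B3 = {a, b, e}  B4 = {b, c, e}  B5 = {d, f, g}  B6 = {b, e, i}  B7 = {a, e, h}
Tree: B1–B2, B1–B3, B3–B4, B2–B5, B3–B6, B3–B7

The largest bag has 3 vertices, giving width 2; this decomposition certifies tw(G) ≤ 2. For the lower bound, the 3 vertices {d, f, g} are pairwise adjacent, and any tree decomposition puts a clique entirely inside one bag — forcing width ≥ 2. The upper and lower bounds meet at 2, so that is the treewidth.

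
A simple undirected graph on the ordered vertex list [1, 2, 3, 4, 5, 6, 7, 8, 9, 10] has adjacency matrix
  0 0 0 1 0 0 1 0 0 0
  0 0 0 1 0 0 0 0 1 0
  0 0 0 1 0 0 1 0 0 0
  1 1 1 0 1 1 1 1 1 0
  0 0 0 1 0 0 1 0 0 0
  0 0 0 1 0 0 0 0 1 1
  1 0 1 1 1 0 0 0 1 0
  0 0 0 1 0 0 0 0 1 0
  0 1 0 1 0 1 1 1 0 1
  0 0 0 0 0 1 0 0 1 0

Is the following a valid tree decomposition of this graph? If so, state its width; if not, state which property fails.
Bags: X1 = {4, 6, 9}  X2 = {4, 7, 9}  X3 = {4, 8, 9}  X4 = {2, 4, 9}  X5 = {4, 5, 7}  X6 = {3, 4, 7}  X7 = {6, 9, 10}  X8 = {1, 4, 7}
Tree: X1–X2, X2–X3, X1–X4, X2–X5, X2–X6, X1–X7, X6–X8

Yes; width 2.

Vertex coverage: the bags together contain {1, 2, 3, 4, 5, 6, 7, 8, 9, 10}, the full vertex set. Edge coverage: each edge of G has both endpoints in at least one bag. Running intersection: for every vertex, the bags containing it form a connected subtree. All three properties hold, so this is a valid tree decomposition of width max|bag| − 1 = 2, and hence tw(G) ≤ 2.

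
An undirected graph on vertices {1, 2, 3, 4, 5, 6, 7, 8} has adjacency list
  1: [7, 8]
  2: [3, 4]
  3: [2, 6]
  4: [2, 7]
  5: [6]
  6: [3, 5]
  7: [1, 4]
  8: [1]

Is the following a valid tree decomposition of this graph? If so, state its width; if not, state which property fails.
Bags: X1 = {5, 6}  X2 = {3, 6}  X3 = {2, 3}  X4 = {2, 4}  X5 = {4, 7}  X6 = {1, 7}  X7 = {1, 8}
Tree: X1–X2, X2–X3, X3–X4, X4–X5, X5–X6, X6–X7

Vertex coverage: the bags together contain {1, 2, 3, 4, 5, 6, 7, 8}, the full vertex set. Edge coverage: each edge of G has both endpoints in at least one bag. Running intersection: for every vertex, the bags containing it form a connected subtree. All three properties hold, so this is a valid tree decomposition of width max|bag| − 1 = 1, and hence tw(G) ≤ 1.

Yes; width 1.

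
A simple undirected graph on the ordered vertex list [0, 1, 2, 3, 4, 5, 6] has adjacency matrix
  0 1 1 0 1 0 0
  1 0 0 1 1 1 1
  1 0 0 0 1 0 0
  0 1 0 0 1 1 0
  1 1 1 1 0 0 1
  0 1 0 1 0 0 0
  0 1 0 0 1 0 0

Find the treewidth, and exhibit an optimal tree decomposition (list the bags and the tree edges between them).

Treewidth 2.
One such decomposition:
Bags: B1 = {1, 3, 4}  B2 = {1, 4, 6}  B3 = {0, 1, 4}  B4 = {0, 2, 4}  B5 = {1, 3, 5}
Tree: B1–B2, B1–B3, B3–B4, B1–B5

The largest bag has 3 vertices, giving width 2; this decomposition certifies tw(G) ≤ 2. For the lower bound, the 3 vertices {0, 1, 4} are pairwise adjacent, and any tree decomposition puts a clique entirely inside one bag — forcing width ≥ 2. Therefore the treewidth is 2.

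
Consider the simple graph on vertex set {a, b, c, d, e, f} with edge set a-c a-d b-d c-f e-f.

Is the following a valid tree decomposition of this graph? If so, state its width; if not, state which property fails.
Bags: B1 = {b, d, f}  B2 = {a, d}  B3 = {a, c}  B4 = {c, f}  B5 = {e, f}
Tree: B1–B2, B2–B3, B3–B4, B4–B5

A tree decomposition must satisfy three properties: every vertex lies in some bag; for every edge, both endpoints lie together in some bag; and for every vertex, the bags containing it form a connected subtree. Here bags containing vertex f are not connected in the tree, so the decomposition is invalid.

No — bags containing vertex f are not connected in the tree.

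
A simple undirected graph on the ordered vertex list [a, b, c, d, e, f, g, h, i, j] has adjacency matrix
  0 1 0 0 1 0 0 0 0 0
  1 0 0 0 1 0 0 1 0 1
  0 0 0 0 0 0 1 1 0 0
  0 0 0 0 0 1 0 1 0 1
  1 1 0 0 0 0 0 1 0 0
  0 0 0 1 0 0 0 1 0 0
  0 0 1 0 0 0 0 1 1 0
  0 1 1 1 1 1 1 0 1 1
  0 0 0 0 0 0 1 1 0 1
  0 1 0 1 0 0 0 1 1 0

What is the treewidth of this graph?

2

A width-2 tree decomposition is:
Bags: B1 = {d, f, h}  B2 = {d, h, j}  B3 = {b, h, j}  B4 = {h, i, j}  B5 = {g, h, i}  B6 = {b, e, h}  B7 = {c, g, h}  B8 = {a, b, e}
Tree: B1–B2, B2–B3, B2–B4, B4–B5, B3–B6, B5–B7, B6–B8
Every bag has size at most 3, so the width is 3 − 1 = 2 and tw(G) ≤ 2. For the lower bound, the 3 vertices {d, f, h} are pairwise adjacent, and any tree decomposition puts a clique entirely inside one bag — forcing width ≥ 2. The upper and lower bounds meet at 2, so that is the treewidth.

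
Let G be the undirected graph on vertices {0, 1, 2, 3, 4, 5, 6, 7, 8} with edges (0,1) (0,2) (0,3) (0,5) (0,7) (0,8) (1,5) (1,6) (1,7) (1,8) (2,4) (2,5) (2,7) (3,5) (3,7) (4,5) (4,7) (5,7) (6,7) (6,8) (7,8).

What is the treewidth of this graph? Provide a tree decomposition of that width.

Each bag holds 4 vertices, so the decomposition has width 3, which upper-bounds the treewidth. Conversely, {0, 1, 7, 8} is a clique of size 4, and the vertices of any clique must share a bag in every tree decomposition; so some bag has ≥ 4 vertices and tw(G) ≥ 3. Therefore the treewidth is 3.

Treewidth 3.
Bags: B1 = {2, 4, 5, 7}  B2 = {0, 2, 5, 7}  B3 = {0, 1, 5, 7}  B4 = {0, 3, 5, 7}  B5 = {0, 1, 7, 8}  B6 = {1, 6, 7, 8}
Tree: B1–B2, B2–B3, B2–B4, B3–B5, B5–B6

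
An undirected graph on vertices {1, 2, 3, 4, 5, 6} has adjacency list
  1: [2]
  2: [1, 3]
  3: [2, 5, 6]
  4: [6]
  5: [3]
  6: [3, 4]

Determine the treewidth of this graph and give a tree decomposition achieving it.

Each bag holds 2 vertices, so the decomposition has width 1, which upper-bounds the treewidth. Any graph with an edge has treewidth ≥ 1, and G has the edge 6–3. The upper and lower bounds meet at 1, so that is the treewidth.

Treewidth 1.
One such decomposition:
Bags: B1 = {3, 6}  B2 = {2, 3}  B3 = {3, 5}  B4 = {1, 2}  B5 = {4, 6}
Tree: B1–B2, B1–B3, B2–B4, B1–B5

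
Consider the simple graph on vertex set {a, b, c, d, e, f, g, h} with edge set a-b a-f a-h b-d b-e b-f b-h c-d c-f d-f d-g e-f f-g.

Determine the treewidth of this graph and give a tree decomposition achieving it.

Each bag holds 3 vertices, so the decomposition has width 2, which upper-bounds the treewidth. Conversely, {a, b, h} is a clique of size 3, and the vertices of any clique must share a bag in every tree decomposition; so some bag has ≥ 3 vertices and tw(G) ≥ 2. The upper and lower bounds meet at 2, so that is the treewidth.

Treewidth 2.
One optimal decomposition is:
Bags: B1 = {a, b, f}  B2 = {b, d, f}  B3 = {d, f, g}  B4 = {b, e, f}  B5 = {a, b, h}  B6 = {c, d, f}
Tree: B1–B2, B2–B3, B2–B4, B1–B5, B2–B6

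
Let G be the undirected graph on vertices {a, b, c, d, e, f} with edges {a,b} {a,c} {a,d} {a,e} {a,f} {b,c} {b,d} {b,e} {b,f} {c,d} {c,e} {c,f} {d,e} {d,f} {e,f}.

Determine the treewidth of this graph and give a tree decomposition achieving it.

With just one bag of size 6, the width is 6 − 1 = 5, so tw(G) ≤ 5. On the other hand G contains the 6-clique {a, b, c, d, e, f}. A clique must lie in a single bag of any decomposition, so no decomposition can have width below 5. Therefore the treewidth is 5.

Treewidth 5.
Bags: B1 = {a, b, c, d, e, f}
Tree: (single bag)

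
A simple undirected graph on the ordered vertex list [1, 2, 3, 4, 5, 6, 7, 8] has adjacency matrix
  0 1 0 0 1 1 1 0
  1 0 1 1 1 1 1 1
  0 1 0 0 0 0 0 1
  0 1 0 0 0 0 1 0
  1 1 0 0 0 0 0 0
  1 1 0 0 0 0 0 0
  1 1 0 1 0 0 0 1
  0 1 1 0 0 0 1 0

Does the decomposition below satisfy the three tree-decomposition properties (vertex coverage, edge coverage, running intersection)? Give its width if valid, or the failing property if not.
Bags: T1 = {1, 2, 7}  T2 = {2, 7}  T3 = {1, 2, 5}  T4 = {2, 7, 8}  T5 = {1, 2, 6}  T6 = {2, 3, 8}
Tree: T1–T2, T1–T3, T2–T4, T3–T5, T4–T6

No — vertex 4 appears in no bag.

A tree decomposition must satisfy three properties: every vertex lies in some bag; for every edge, both endpoints lie together in some bag; and for every vertex, the bags containing it form a connected subtree. Here vertex 4 appears in no bag, so the decomposition is invalid.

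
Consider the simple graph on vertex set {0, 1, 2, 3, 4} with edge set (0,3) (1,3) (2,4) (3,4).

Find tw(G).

1

A width-1 tree decomposition is:
Bags: B1 = {1, 3}  B2 = {3, 4}  B3 = {2, 4}  B4 = {0, 3}
Tree: B1–B2, B2–B3, B1–B4
Each bag holds 2 vertices, so the decomposition has width 1, which upper-bounds the treewidth. Any graph with an edge has treewidth ≥ 1, and G has the edge 3–1. Therefore the treewidth is 1.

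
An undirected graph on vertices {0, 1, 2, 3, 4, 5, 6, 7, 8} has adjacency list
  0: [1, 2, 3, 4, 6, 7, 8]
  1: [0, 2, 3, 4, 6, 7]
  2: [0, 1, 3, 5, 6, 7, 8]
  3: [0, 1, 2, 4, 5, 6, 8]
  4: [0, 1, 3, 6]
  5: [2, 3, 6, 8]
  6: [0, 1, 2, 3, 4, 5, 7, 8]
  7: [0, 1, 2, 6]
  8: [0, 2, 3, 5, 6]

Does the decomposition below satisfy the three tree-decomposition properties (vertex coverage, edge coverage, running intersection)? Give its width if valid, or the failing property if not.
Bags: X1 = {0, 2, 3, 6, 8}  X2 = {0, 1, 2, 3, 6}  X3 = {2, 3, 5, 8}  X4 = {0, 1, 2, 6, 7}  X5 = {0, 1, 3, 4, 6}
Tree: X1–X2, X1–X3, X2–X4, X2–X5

A tree decomposition must satisfy three properties: every vertex lies in some bag; for every edge, both endpoints lie together in some bag; and for every vertex, the bags containing it form a connected subtree. Here edge (6,5) lies in no bag, so the decomposition is invalid.

No — edge (6,5) lies in no bag.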